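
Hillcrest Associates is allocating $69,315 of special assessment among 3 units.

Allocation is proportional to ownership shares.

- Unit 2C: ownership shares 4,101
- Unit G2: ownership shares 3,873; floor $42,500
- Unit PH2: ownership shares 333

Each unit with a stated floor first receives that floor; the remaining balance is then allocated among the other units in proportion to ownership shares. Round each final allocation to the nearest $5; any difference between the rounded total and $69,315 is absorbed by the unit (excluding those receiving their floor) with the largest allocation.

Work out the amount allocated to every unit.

Minimums first: Unit G2 $42,500. Residual $26,815.
Residual split over remaining ownership shares 4,434: Unit 2C 24,801.15 → $24,800; Unit PH2 2,013.85 → $2,015.

Unit 2C: $24,800 | Unit G2: $42,500 | Unit PH2: $2,015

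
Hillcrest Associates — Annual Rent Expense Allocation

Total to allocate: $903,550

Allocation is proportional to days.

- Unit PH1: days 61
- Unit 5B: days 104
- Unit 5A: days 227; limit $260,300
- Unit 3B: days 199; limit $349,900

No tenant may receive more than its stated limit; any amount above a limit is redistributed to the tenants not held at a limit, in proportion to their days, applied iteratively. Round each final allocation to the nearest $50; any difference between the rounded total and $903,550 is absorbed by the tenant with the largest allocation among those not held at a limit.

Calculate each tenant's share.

Sum of days: 591.
Unconstrained shares: Unit PH1 93,259.81; Unit 5B 159,000.34; Unit 5A 347,048.82; Unit 3B 304,241.03.
Cap binds for Unit 5A ($260,300); residual $643,250 reallocated over remaining days 364.
Cap binds for Unit 3B ($349,900); residual $293,350 reallocated over remaining days 165.
Redistributed shares: Unit PH1 108,450.61 → $108,450; Unit 5B 184,899.39 → $184,900.

Unit PH1: $108,450 | Unit 5B: $184,900 | Unit 5A: $260,300 | Unit 3B: $349,900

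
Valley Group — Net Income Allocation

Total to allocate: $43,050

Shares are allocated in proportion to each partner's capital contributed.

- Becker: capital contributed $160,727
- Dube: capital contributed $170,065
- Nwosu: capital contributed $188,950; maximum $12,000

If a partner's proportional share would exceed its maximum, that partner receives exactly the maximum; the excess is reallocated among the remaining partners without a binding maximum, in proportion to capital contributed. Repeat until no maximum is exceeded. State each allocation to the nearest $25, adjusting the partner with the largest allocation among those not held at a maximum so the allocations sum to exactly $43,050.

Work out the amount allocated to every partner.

Becker: $15,075 | Dube: $15,975 | Nwosu: $12,000

Sum of capital contributed: 519,742.
Unconstrained shares: Becker 13,312.95; Dube 14,086.41; Nwosu 15,650.64.
Held at cap: Nwosu ($12,000); balance $31,050 reallocated over remaining capital contributed 330,792.
Shares after redistribution: Becker 15,086.74 → $15,075; Dube 15,963.26 → $15,975.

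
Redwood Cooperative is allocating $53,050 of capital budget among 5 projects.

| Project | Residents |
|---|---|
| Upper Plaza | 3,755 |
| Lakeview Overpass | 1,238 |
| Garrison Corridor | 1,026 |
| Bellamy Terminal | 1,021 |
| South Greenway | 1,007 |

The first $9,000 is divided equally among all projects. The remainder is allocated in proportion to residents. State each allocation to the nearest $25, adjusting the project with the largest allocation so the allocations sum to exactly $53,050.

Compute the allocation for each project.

Upper Plaza: $22,350 | Lakeview Overpass: $8,575 | Garrison Corridor: $7,425 | Bellamy Terminal: $7,400 | South Greenway: $7,300

First tranche $9,000 split equally: $1,800 each.
Remainder $44,050 by residents (total 8,047): Upper Plaza 20,555.21 → $20,550; Lakeview Overpass 6,776.92 → $6,775; Garrison Corridor 5,616.42 → $5,625; Bellamy Terminal 5,589.05 → $5,600; South Greenway 5,512.41 → $5,500.
Totals: Upper Plaza $1,800 + $20,550 = $22,350; Lakeview Overpass $1,800 + $6,775 = $8,575; Garrison Corridor $1,800 + $5,625 = $7,425; Bellamy Terminal $1,800 + $5,600 = $7,400; South Greenway $1,800 + $5,500 = $7,300.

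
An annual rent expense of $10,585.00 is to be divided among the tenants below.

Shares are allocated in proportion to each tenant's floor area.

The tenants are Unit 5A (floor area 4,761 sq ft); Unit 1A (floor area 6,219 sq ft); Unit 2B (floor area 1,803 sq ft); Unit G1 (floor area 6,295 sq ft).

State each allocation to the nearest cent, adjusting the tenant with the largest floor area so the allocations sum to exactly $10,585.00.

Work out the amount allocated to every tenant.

Unit 5A: $2,641.53 · Unit 1A: $3,450.47 · Unit 2B: $1,000.35 · Unit G1: $3,492.65

Floor area total: 4,761 + 6,219 + 1,803 + 6,295 = 19,078.
Proportional shares: Unit 5A 2,641.5340; Unit 1A 3,450.4725; Unit 2B 1,000.3541; Unit G1 3,492.6394.
Rounded to nearest cent: Unit 5A $2,641.53; Unit 1A $3,450.47; Unit 2B $1,000.35; Unit G1 $3,492.64. Sum = $10,584.99.
Difference $10,585.00 − $10,584.99 = +$0.01 applied to largest floor area (Unit G1): Unit G1 becomes $3,492.65.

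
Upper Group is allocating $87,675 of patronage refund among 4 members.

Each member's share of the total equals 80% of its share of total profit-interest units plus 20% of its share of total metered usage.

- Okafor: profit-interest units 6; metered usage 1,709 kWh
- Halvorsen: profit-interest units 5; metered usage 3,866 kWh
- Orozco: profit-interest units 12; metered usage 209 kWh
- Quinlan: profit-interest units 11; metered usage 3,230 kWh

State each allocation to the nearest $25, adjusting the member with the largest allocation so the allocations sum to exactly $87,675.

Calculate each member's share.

Okafor: $15,700; Halvorsen: $17,825; Orozco: $25,150; Quinlan: $29,000

Totals — profit-interest units 34, metered usage 9,014.
Composite weights (80% profit-interest units + 20% metered usage): Okafor 0.1791; Halvorsen 0.2034; Orozco 0.2870; Quinlan 0.3305.
Pro-rata amounts: Okafor 15,702.18; Halvorsen 17,835.26; Orozco 25,161.86; Quinlan 28,975.70.
After rounding ($25): Okafor $15,700; Halvorsen $17,825; Orozco $25,150; Quinlan $28,975. Sum = $87,650.
Difference $87,675 − $87,650 = +$25 applied to largest allocation (Quinlan): Quinlan becomes $29,000.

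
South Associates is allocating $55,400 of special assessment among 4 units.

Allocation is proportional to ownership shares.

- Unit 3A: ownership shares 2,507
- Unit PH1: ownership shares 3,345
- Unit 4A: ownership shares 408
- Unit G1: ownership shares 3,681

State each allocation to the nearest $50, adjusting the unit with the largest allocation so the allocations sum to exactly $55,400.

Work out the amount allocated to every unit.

Combined ownership shares = 9,941.
Proportional shares: Unit 3A 2,507/9,941 × $55,400 = 13,971.21; Unit PH1 3,345/9,941 × $55,400 = 18,641.28; Unit 4A 408/9,941 × $55,400 = 2,273.74; Unit G1 3,681/9,941 × $55,400 = 20,513.77.
At nearest $50: Unit 3A $13,950; Unit PH1 $18,650; Unit 4A $2,250; Unit G1 $20,500. Sum = $55,350.
Difference $55,400 − $55,350 = +$50 applied to largest allocation (Unit G1): Unit G1 becomes $20,550.

Unit 3A: $13,950 · Unit PH1: $18,650 · Unit 4A: $2,250 · Unit G1: $20,550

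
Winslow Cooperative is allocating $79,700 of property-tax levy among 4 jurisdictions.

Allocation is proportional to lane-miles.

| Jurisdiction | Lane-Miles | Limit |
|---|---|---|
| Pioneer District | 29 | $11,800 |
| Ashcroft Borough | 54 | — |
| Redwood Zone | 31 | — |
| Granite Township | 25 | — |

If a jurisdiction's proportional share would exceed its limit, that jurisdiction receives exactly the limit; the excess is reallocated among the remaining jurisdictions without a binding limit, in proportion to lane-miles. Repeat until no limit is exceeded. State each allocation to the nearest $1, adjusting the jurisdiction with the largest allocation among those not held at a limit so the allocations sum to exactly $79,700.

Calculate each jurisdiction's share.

Sum of lane-miles: 139.
Proportional shares (ignoring caps): Pioneer District 16,628.06; Ashcroft Borough 30,962.59; Redwood Zone 17,774.82; Granite Township 14,334.53.
Capped: Pioneer District ($11,800); residual $67,900 reallocated over remaining lane-miles 110.
Remaining shares: Ashcroft Borough 33,332.73 → $33,333; Redwood Zone 19,135.45 → $19,135; Granite Township 15,431.82 → $15,432.

Pioneer District: $11,800 · Ashcroft Borough: $33,333 · Redwood Zone: $19,135 · Granite Township: $15,432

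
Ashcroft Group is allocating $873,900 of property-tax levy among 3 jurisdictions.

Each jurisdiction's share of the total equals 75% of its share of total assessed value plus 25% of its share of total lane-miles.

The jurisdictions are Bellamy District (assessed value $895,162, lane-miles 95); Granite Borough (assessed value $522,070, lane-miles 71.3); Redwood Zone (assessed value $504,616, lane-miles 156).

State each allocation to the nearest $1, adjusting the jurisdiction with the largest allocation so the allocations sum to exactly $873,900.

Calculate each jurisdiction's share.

Bellamy District: $369,682; Granite Borough: $226,378; Redwood Zone: $277,840

Totals — assessed value 1,921,848, lane-miles 322.3.
Combined weights (75% assessed value + 25% lane-miles): Bellamy District 0.4230; Granite Borough 0.2590; Redwood Zone 0.3179.
Pro-rata amounts: Bellamy District 369,682.01; Granite Borough 226,377.78; Redwood Zone 277,840.21.
At nearest $1: Bellamy District $369,682; Granite Borough $226,378; Redwood Zone $277,840. Sum = $873,900.
Sum already equals the total — no adjustment.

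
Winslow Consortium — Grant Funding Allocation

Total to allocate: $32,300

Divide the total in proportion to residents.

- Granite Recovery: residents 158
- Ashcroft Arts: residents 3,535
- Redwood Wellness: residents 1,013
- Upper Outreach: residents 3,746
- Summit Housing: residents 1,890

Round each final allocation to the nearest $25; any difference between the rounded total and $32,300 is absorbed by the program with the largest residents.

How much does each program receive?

Granite Recovery: $500 | Ashcroft Arts: $11,050 | Redwood Wellness: $3,175 | Upper Outreach: $11,675 | Summit Housing: $5,900

Residents total: 10,342.
Raw shares: Granite Recovery 158/10,342 × $32,300 = 493.46; Ashcroft Arts 3,535/10,342 × $32,300 = 11,040.47; Redwood Wellness 1,013/10,342 × $32,300 = 3,163.79; Upper Outreach 3,746/10,342 × $32,300 = 11,699.46; Summit Housing 1,890/10,342 × $32,300 = 5,902.82.
At nearest $25: Granite Recovery $500; Ashcroft Arts $11,050; Redwood Wellness $3,175; Upper Outreach $11,700; Summit Housing $5,900. Sum = $32,325.
Difference $32,300 − $32,325 = −$25 applied to largest residents (Upper Outreach): Upper Outreach becomes $11,675.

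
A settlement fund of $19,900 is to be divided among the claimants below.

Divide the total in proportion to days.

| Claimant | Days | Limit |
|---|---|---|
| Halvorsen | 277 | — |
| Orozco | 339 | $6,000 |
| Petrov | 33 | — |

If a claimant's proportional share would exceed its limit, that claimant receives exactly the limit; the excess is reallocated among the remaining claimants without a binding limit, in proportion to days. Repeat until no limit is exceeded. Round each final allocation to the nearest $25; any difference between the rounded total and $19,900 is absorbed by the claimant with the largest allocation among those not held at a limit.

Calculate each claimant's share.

Halvorsen: $12,425; Orozco: $6,000; Petrov: $1,475

Sum of days: 649.
Proportional shares (ignoring caps): Halvorsen 8,493.53; Orozco 10,394.61; Petrov 1,011.86.
Capped: Orozco ($6,000); balance $13,900 reallocated over remaining days 310.
Shares after redistribution: Halvorsen 12,420.32 → $12,425; Petrov 1,479.68 → $1,475.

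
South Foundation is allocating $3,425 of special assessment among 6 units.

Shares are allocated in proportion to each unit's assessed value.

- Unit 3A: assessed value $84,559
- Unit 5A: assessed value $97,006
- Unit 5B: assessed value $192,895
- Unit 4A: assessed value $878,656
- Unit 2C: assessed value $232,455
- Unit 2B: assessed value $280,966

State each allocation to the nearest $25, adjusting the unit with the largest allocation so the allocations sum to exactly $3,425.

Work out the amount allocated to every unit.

Total assessed value = 1,766,537.
Unrounded shares: Unit 3A 84,559/1,766,537 × $3,425 = 163.94; Unit 5A 97,006/1,766,537 × $3,425 = 188.08; Unit 5B 192,895/1,766,537 × $3,425 = 373.99; Unit 4A 878,656/1,766,537 × $3,425 = 1,703.56; Unit 2C 232,455/1,766,537 × $3,425 = 450.69; Unit 2B 280,966/1,766,537 × $3,425 = 544.74.
At nearest $25: Unit 3A $175; Unit 5A $200; Unit 5B $375; Unit 4A $1,700; Unit 2C $450; Unit 2B $550. Sum = $3,450.
Difference $3,425 − $3,450 = −$25 applied to largest allocation (Unit 4A): Unit 4A becomes $1,675.

Unit 3A: $175 · Unit 5A: $200 · Unit 5B: $375 · Unit 4A: $1,675 · Unit 2C: $450 · Unit 2B: $550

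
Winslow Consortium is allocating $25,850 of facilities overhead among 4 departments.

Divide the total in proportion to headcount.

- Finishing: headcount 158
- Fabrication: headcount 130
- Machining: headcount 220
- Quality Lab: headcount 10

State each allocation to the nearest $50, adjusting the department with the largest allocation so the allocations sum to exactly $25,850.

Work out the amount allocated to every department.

Finishing: $7,900; Fabrication: $6,500; Machining: $10,950; Quality Lab: $500

Total headcount = 518.
Proportional shares: Finishing 158/518 × $25,850 = 7,884.75; Fabrication 130/518 × $25,850 = 6,487.45; Machining 220/518 × $25,850 = 10,978.76; Quality Lab 10/518 × $25,850 = 499.03.
Rounded to nearest $50: Finishing $7,900; Fabrication $6,500; Machining $11,000; Quality Lab $500. Sum = $25,900.
Difference $25,850 − $25,900 = −$50 applied to largest allocation (Machining): Machining becomes $10,950.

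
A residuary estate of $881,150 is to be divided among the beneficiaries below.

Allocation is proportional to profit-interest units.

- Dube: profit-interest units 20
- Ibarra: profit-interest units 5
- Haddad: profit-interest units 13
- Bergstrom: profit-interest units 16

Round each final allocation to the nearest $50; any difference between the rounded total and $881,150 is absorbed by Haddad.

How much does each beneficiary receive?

Dube: $326,350 | Ibarra: $81,600 | Haddad: $212,100 | Bergstrom: $261,100

Sum of profit-interest units: 54.
Proportional shares: Dube 20/54 × $881,150 = 326,351.85; Ibarra 5/54 × $881,150 = 81,587.96; Haddad 13/54 × $881,150 = 212,128.70; Bergstrom 16/54 × $881,150 = 261,081.48.
At nearest $50: Dube $326,350; Ibarra $81,600; Haddad $212,150; Bergstrom $261,100. Sum = $881,200.
Difference $881,150 − $881,200 = −$50 applied to Haddad: Haddad becomes $212,100.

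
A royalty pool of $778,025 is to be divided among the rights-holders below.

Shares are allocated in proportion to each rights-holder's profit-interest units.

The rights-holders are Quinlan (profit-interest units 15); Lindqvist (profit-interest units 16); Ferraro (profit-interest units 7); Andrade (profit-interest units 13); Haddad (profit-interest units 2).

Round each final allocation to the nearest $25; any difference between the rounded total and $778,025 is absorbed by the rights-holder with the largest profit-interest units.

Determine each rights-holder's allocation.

Combined profit-interest units = 53.
Raw shares: Quinlan 15/53 × $778,025 = 220,195.75; Lindqvist 16/53 × $778,025 = 234,875.47; Ferraro 7/53 × $778,025 = 102,758.02; Andrade 13/53 × $778,025 = 190,836.32; Haddad 2/53 × $778,025 = 29,359.43.
After rounding ($25): Quinlan $220,200; Lindqvist $234,875; Ferraro $102,750; Andrade $190,825; Haddad $29,350. Sum = $778,000.
Difference $778,025 − $778,000 = +$25 applied to largest profit-interest units (Lindqvist): Lindqvist becomes $234,900.

Quinlan: $220,200 | Lindqvist: $234,900 | Ferraro: $102,750 | Andrade: $190,825 | Haddad: $29,350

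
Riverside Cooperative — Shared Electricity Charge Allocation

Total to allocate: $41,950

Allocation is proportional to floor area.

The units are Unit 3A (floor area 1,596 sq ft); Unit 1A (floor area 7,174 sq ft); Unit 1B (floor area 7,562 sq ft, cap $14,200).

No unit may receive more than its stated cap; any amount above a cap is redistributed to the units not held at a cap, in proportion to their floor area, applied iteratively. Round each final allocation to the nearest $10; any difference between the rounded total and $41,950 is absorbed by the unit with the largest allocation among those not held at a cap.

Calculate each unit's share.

Unit 3A: $5,050; Unit 1A: $22,700; Unit 1B: $14,200

Combined floor area = 16,332.
Unconstrained shares: Unit 3A 4,099.45; Unit 1A 18,426.97; Unit 1B 19,423.58.
Cap binds for Unit 1B ($14,200); residual $27,750 reallocated over remaining floor area 8,770.
Redistributed shares: Unit 3A 5,050.06 → $5,050; Unit 1A 22,699.94 → $22,700.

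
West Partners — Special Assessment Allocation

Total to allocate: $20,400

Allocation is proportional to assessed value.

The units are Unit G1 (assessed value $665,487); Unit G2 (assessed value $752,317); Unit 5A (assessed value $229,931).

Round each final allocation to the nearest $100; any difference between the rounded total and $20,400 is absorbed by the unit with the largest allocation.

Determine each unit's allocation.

Unit G1: $8,200; Unit G2: $9,400; Unit 5A: $2,800

Combined assessed value = 1,647,735.
Unrounded shares: Unit G1 665,487/1,647,735 × $20,400 = 8,239.15; Unit G2 752,317/1,647,735 × $20,400 = 9,314.16; Unit 5A 229,931/1,647,735 × $20,400 = 2,846.69.
After rounding ($100): Unit G1 $8,200; Unit G2 $9,300; Unit 5A $2,800. Sum = $20,300.
Difference $20,400 − $20,300 = +$100 applied to largest allocation (Unit G2): Unit G2 becomes $9,400.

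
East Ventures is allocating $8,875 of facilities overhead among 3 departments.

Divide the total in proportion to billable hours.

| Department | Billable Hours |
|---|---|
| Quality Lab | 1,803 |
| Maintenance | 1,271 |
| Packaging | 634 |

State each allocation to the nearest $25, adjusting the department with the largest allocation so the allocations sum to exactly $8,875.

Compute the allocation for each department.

Quality Lab: $4,300 | Maintenance: $3,050 | Packaging: $1,525

Total billable hours = 3,708.
Pro-rata amounts: Quality Lab 1,803/3,708 × $8,875 = 4,315.43; Maintenance 1,271/3,708 × $8,875 = 3,042.10; Packaging 634/3,708 × $8,875 = 1,517.46.
After rounding ($25): Quality Lab $4,325; Maintenance $3,050; Packaging $1,525. Sum = $8,900.
Difference $8,875 − $8,900 = −$25 applied to largest allocation (Quality Lab): Quality Lab becomes $4,300.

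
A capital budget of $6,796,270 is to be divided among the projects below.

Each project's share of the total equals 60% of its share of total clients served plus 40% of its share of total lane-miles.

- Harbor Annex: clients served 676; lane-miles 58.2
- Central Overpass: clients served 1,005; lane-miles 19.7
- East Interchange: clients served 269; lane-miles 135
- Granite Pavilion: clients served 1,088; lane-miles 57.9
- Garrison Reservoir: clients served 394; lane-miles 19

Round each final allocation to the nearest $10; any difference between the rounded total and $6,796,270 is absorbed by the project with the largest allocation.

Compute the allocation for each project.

Totals — clients served 3,432, lane-miles 289.8.
Blended shares (60% clients served + 40% lane-miles): Harbor Annex 0.1985; Central Overpass 0.2029; East Interchange 0.2334; Granite Pavilion 0.2701; Garrison Reservoir 0.0951.
Unrounded shares: Harbor Annex 1,349,148.50; Central Overpass 1,378,898.39; East Interchange 1,586,000.51; Granite Pavilion 1,835,855.85; Garrison Reservoir 646,366.75.
After rounding ($10): Harbor Annex $1,349,150; Central Overpass $1,378,900; East Interchange $1,586,000; Granite Pavilion $1,835,860; Garrison Reservoir $646,370. Sum = $6,796,280.
Difference $6,796,270 − $6,796,280 = −$10 applied to largest allocation (Granite Pavilion): Granite Pavilion becomes $1,835,850.

Harbor Annex: $1,349,150 | Central Overpass: $1,378,900 | East Interchange: $1,586,000 | Granite Pavilion: $1,835,850 | Garrison Reservoir: $646,370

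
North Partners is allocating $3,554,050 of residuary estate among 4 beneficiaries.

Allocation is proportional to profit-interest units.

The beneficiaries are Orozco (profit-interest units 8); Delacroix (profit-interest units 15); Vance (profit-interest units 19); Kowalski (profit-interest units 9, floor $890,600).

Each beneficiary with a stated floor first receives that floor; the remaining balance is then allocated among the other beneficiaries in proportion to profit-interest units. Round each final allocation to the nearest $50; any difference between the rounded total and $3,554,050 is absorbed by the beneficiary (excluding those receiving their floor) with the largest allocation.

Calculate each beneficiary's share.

Fund the minimums — Kowalski $890,600. Balance $2,663,450.
Balance split over remaining profit-interest units 42: Orozco 507,323.81 → $507,300; Delacroix 951,232.14 → $951,250; Vance 1,204,894.05 → $1,204,900.

Orozco: $507,300 · Delacroix: $951,250 · Vance: $1,204,900 · Kowalski: $890,600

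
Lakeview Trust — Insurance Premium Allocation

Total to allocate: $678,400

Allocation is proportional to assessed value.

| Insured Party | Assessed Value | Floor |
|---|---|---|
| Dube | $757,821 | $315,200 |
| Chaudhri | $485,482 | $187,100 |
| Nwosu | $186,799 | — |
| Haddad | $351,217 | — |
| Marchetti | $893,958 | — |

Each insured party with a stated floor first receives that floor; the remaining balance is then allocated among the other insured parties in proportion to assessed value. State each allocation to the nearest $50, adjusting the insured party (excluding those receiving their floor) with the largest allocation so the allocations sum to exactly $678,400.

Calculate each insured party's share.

Minimums first: Dube $315,200; Chaudhri $187,100. Balance $176,100.
Balance split over remaining assessed value 1,431,974: Nwosu 22,972.00 → $22,950; Haddad 43,191.65 → $43,200; Marchetti 109,936.36 → $109,950.

Dube: $315,200 | Chaudhri: $187,100 | Nwosu: $22,950 | Haddad: $43,200 | Marchetti: $109,950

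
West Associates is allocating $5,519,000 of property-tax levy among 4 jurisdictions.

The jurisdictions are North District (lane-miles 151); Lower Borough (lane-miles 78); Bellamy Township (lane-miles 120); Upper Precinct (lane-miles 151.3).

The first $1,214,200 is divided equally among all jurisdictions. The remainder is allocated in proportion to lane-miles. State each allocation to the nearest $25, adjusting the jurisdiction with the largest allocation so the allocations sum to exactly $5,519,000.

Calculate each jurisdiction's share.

Equal tier: $1,214,200 ÷ 4 = $303,550 apiece.
Remainder $4,304,800 by lane-miles (total 500.3): North District 1,299,270.04 → $1,299,275; Lower Borough 671,146.11 → $671,150; Bellamy Township 1,032,532.48 → $1,032,525; Upper Precinct 1,301,851.37 → $1,301,850.
Totals: North District $303,550 + $1,299,275 = $1,602,825; Lower Borough $303,550 + $671,150 = $974,700; Bellamy Township $303,550 + $1,032,525 = $1,336,075; Upper Precinct $303,550 + $1,301,850 = $1,605,400.

North District: $1,602,825 | Lower Borough: $974,700 | Bellamy Township: $1,336,075 | Upper Precinct: $1,605,400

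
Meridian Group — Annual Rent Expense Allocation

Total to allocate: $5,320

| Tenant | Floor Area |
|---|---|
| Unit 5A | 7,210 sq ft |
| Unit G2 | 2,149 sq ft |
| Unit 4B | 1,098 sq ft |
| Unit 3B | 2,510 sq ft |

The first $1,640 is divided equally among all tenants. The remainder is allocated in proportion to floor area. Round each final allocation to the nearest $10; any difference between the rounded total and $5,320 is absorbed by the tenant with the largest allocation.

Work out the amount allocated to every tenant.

Unit 5A: $2,460 | Unit G2: $1,020 | Unit 4B: $720 | Unit 3B: $1,120

$1,640 shared equally gives $410 per tenant.
Remainder $3,680 by floor area (total 12,967): Unit 5A 2,046.18 → $2,050; Unit G2 609.88 → $610; Unit 4B 311.61 → $310; Unit 3B 712.33 → $710.
Totals: Unit 5A $410 + $2,050 = $2,460; Unit G2 $410 + $610 = $1,020; Unit 4B $410 + $310 = $720; Unit 3B $410 + $710 = $1,120.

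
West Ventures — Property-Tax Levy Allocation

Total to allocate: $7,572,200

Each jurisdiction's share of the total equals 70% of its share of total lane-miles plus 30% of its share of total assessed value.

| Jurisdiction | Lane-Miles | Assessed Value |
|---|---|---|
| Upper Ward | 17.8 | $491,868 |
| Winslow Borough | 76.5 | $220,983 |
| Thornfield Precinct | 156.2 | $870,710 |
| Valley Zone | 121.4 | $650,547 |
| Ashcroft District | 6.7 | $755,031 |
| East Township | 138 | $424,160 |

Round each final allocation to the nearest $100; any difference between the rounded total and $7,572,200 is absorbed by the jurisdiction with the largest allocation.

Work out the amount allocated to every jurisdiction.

Upper Ward: $510,000; Winslow Borough: $932,000; Thornfield Precinct: $2,182,200; Valley Zone: $1,678,600; Ashcroft District: $571,200; East Township: $1,698,200

Lane-miles total 516.6; assessed value total 3,413,299.
Combined weights (70% lane-miles + 30% assessed value): Upper Ward 0.0674; Winslow Borough 0.1231; Thornfield Precinct 0.2882; Valley Zone 0.2217; Ashcroft District 0.0754; East Township 0.2243.
Unrounded shares: Upper Ward 509,989.65; Winslow Borough 931,994.45; Thornfield Precinct 2,182,165.17; Valley Zone 1,678,576.54; Ashcroft District 571,242.26; East Township 1,698,231.93.
After rounding ($100): Upper Ward $510,000; Winslow Borough $932,000; Thornfield Precinct $2,182,200; Valley Zone $1,678,600; Ashcroft District $571,200; East Township $1,698,200. Sum = $7,572,200.
No rounding difference to absorb.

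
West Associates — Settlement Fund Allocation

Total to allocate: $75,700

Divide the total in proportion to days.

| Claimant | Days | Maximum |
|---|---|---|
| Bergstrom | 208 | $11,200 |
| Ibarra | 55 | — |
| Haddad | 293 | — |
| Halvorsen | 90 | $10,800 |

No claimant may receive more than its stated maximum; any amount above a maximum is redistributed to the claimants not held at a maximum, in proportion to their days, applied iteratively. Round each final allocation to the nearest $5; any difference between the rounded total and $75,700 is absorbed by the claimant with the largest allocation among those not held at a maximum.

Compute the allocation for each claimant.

Total days = 646.
Pro-rata shares before constraints: Bergstrom 24,373.99; Ibarra 6,445.05; Haddad 34,334.52; Halvorsen 10,546.44.
Held at cap: Bergstrom ($11,200); residual $64,500 reallocated over remaining days 438.
Held at cap: Halvorsen ($10,800); residual $53,700 reallocated over remaining days 348.
Remaining shares: Ibarra 8,487.07 → $8,485; Haddad 45,212.93 → $45,215.

Bergstrom: $11,200; Ibarra: $8,485; Haddad: $45,215; Halvorsen: $10,800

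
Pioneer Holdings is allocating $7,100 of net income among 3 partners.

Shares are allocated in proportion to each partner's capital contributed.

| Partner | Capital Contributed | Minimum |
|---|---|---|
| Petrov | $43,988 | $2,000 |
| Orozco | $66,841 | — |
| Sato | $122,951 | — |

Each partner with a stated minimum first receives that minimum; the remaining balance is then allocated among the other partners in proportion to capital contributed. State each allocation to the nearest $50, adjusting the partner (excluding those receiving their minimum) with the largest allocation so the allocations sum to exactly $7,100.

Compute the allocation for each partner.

Petrov: $2,000 · Orozco: $1,800 · Sato: $3,300

Guaranteed amounts: Petrov $2,000. Remaining pool $5,100.
Remaining pool split over remaining capital contributed 189,792: Orozco 1,796.12 → $1,800; Sato 3,303.88 → $3,300.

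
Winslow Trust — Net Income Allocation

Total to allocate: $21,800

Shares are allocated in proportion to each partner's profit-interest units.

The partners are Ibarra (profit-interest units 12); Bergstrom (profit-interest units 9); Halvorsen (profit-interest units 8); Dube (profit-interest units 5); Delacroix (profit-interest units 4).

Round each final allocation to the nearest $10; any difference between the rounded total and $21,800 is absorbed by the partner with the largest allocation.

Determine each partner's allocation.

Ibarra: $6,890 · Bergstrom: $5,160 · Halvorsen: $4,590 · Dube: $2,870 · Delacroix: $2,290

Combined profit-interest units = 38.
Raw shares: Ibarra 12/38 × $21,800 = 6,884.21; Bergstrom 9/38 × $21,800 = 5,163.16; Halvorsen 8/38 × $21,800 = 4,589.47; Dube 5/38 × $21,800 = 2,868.42; Delacroix 4/38 × $21,800 = 2,294.74.
After rounding ($10): Ibarra $6,880; Bergstrom $5,160; Halvorsen $4,590; Dube $2,870; Delacroix $2,290. Sum = $21,790.
Difference $21,800 − $21,790 = +$10 applied to largest allocation (Ibarra): Ibarra becomes $6,890.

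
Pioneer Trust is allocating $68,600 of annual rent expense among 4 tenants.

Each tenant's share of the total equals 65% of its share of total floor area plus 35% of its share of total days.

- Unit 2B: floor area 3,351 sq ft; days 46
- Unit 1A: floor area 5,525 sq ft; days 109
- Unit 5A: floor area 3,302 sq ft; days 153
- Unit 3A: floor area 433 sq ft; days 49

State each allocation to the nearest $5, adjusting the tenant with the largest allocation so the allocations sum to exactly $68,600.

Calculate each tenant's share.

Floor area total 12,611; days total 357.
Combined weights (65% floor area + 35% days): Unit 2B 0.2178; Unit 1A 0.3916; Unit 5A 0.3202; Unit 3A 0.0704.
Pro-rata amounts: Unit 2B 14,942.20; Unit 1A 26,866.09; Unit 5A 21,965.22; Unit 3A 4,826.49.
At nearest $5: Unit 2B $14,940; Unit 1A $26,865; Unit 5A $21,965; Unit 3A $4,825. Sum = $68,595.
Difference $68,600 − $68,595 = +$5 applied to largest allocation (Unit 1A): Unit 1A becomes $26,870.

Unit 2B: $14,940; Unit 1A: $26,870; Unit 5A: $21,965; Unit 3A: $4,825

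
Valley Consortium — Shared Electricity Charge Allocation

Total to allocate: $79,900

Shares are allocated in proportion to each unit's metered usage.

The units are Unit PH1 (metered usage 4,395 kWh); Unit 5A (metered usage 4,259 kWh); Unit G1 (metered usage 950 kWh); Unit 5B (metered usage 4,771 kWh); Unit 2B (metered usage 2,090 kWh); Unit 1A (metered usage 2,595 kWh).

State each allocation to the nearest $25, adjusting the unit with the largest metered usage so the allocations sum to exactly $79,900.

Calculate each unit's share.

Unit PH1: $18,425; Unit 5A: $17,850; Unit G1: $3,975; Unit 5B: $20,025; Unit 2B: $8,750; Unit 1A: $10,875

Sum of metered usage: 19,060.
Unrounded shares: Unit PH1 4,395/19,060 × $79,900 = 18,423.95; Unit 5A 4,259/19,060 × $79,900 = 17,853.84; Unit G1 950/19,060 × $79,900 = 3,982.42; Unit 5B 4,771/19,060 × $79,900 = 20,000.15; Unit 2B 2,090/19,060 × $79,900 = 8,761.33; Unit 1A 2,595/19,060 × $79,900 = 10,878.31.
At nearest $25: Unit PH1 $18,425; Unit 5A $17,850; Unit G1 $3,975; Unit 5B $20,000; Unit 2B $8,750; Unit 1A $10,875. Sum = $79,875.
Difference $79,900 − $79,875 = +$25 applied to largest metered usage (Unit 5B): Unit 5B becomes $20,025.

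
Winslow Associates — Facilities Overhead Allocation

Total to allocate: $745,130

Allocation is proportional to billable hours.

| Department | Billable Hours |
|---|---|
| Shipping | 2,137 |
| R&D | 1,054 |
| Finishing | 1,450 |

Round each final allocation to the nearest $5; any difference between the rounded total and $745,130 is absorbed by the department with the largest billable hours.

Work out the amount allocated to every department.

Total billable hours = 4,641.
Unrounded shares: Shipping 2,137/4,641 × $745,130 = 343,103.39; R&D 1,054/4,641 × $745,130 = 169,223.66; Finishing 1,450/4,641 × $745,130 = 232,802.95.
At nearest $5: Shipping $343,105; R&D $169,225; Finishing $232,805. Sum = $745,135.
Difference $745,130 − $745,135 = −$5 applied to largest billable hours (Shipping): Shipping becomes $343,100.

Shipping: $343,100 · R&D: $169,225 · Finishing: $232,805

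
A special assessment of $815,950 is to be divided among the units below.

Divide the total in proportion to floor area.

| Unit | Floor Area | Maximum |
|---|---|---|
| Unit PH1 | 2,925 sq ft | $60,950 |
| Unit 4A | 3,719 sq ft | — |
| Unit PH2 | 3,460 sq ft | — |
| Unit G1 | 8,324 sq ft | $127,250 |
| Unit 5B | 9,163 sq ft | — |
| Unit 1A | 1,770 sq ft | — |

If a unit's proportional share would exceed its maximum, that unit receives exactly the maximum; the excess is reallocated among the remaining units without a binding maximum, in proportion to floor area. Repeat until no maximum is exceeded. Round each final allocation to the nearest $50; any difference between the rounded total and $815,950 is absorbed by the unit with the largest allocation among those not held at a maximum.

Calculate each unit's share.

Floor area total: 29,361.
Proportional shares (ignoring caps): Unit PH1 81,286.53; Unit 4A 103,352.00; Unit PH2 96,154.32; Unit G1 231,326.17; Unit 5B 254,642.21; Unit 1A 49,188.77.
Cap binds for Unit PH1 ($60,950), Unit G1 ($127,250); balance $627,750 reallocated over remaining floor area 18,112.
Shares after redistribution: Unit 4A 128,898.09 → $128,900; Unit PH2 119,921.32 → $119,900; Unit 5B 317,583.55 → $317,600; Unit 1A 61,347.04 → $61,350.

Unit PH1: $60,950; Unit 4A: $128,900; Unit PH2: $119,900; Unit G1: $127,250; Unit 5B: $317,600; Unit 1A: $61,350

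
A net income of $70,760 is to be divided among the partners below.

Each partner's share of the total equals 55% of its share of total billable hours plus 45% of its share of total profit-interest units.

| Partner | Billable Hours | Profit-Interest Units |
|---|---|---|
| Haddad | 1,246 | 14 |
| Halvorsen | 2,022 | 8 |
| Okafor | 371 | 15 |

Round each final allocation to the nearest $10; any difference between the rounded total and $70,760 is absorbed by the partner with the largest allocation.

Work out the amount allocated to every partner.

Totals — billable hours 3,639, profit-interest units 37.
Combined weights (55% billable hours + 45% profit-interest units): Haddad 0.3586; Halvorsen 0.4029; Okafor 0.2385.
Raw shares: Haddad 25,373.92; Halvorsen 28,509.43; Okafor 16,876.65.
After rounding ($10): Haddad $25,370; Halvorsen $28,510; Okafor $16,880. Sum = $70,760.
No rounding difference to absorb.

Haddad: $25,370 | Halvorsen: $28,510 | Okafor: $16,880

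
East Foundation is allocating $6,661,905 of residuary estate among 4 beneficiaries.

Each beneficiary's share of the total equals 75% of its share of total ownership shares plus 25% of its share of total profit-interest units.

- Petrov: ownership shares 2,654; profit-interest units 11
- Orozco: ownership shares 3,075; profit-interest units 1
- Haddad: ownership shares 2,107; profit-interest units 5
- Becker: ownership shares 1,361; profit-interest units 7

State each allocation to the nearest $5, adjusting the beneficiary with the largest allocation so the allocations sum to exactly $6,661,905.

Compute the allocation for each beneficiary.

Totals — ownership shares 9,197, profit-interest units 24.
Combined weights (75% ownership shares + 25% profit-interest units): Petrov 0.3310; Orozco 0.2612; Haddad 0.2239; Becker 0.1839.
Unrounded shares: Petrov 2,205,174.52; Orozco 1,739,941.59; Haddad 1,491,638.28; Becker 1,225,150.61.
Rounded to nearest $5: Petrov $2,205,175; Orozco $1,739,940; Haddad $1,491,640; Becker $1,225,150. Sum = $6,661,905.
Sum already equals the total — no adjustment.

Petrov: $2,205,175 · Orozco: $1,739,940 · Haddad: $1,491,640 · Becker: $1,225,150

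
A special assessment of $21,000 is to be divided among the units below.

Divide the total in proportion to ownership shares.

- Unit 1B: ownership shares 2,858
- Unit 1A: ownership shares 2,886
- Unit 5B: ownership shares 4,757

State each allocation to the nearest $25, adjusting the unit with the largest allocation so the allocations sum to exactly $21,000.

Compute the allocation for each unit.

Unit 1B: $5,725 | Unit 1A: $5,775 | Unit 5B: $9,500

Ownership shares total: 10,501.
Unrounded shares: Unit 1B 2,858/10,501 × $21,000 = 5,715.46; Unit 1A 2,886/10,501 × $21,000 = 5,771.45; Unit 5B 4,757/10,501 × $21,000 = 9,513.09.
At nearest $25: Unit 1B $5,725; Unit 1A $5,775; Unit 5B $9,525. Sum = $21,025.
Difference $21,000 − $21,025 = −$25 applied to largest allocation (Unit 5B): Unit 5B becomes $9,500.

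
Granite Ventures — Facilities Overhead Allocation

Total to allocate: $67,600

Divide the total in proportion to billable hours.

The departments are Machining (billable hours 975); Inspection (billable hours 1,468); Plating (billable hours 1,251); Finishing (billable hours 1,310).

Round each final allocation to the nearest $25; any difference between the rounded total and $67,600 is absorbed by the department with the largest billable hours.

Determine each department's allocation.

Total billable hours = 975 + 1,468 + 1,251 + 1,310 = 5,004.
Unrounded shares: Machining 13,171.46; Inspection 19,831.49; Plating 16,900.00; Finishing 17,697.04.
Rounded to nearest $25: Machining $13,175; Inspection $19,825; Plating $16,900; Finishing $17,700. Sum = $67,600.
Rounded total matches; no reconciliation needed.

Machining: $13,175 | Inspection: $19,825 | Plating: $16,900 | Finishing: $17,700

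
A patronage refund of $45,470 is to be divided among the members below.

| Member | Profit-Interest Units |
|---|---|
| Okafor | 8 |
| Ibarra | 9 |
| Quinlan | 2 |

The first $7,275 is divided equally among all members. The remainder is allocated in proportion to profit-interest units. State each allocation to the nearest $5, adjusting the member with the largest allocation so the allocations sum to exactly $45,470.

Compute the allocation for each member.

Equal tier: $7,275 ÷ 3 = $2,425 apiece.
Remainder $38,195 by profit-interest units (total 19): Okafor 16,082.11 → $16,080; Ibarra 18,092.37 → $18,090; Quinlan 4,020.53 → $4,020.
Rounding difference +$5 on remainder applied to Ibarra.
Totals: Okafor $2,425 + $16,080 = $18,505; Ibarra $2,425 + $18,095 = $20,520; Quinlan $2,425 + $4,020 = $6,445.

Okafor: $18,505; Ibarra: $20,520; Quinlan: $6,445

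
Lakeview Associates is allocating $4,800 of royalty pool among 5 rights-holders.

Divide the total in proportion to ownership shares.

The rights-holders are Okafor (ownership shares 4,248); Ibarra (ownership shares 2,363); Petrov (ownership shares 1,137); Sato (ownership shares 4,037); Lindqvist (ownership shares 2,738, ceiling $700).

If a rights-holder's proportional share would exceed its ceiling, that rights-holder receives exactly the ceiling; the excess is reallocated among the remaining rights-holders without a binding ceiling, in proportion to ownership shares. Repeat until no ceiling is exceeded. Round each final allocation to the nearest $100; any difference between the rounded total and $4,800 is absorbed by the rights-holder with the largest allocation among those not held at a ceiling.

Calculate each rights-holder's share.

Total ownership shares = 14,523.
Pro-rata shares before constraints: Okafor 1,404.01; Ibarra 781.00; Petrov 375.79; Sato 1,334.27; Lindqvist 904.94.
Held at cap: Lindqvist ($700); balance $4,100 reallocated over remaining ownership shares 11,785.
Shares after redistribution: Okafor 1,477.88 → $1,500; Ibarra 822.09 → $800; Petrov 395.56 → $400; Sato 1,404.47 → $1,400.

Okafor: $1,500 | Ibarra: $800 | Petrov: $400 | Sato: $1,400 | Lindqvist: $700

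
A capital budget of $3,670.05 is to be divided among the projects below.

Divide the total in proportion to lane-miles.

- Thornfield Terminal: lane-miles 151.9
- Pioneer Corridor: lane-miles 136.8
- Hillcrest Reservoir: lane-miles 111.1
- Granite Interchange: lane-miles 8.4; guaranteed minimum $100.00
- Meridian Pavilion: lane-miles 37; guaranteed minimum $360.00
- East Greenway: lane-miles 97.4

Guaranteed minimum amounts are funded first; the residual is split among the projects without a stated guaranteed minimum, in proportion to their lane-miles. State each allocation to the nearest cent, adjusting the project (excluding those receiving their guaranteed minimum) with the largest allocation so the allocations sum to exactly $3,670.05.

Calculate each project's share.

Minimums first: Granite Interchange $100.00; Meridian Pavilion $360.00. Remaining pool $3,210.05.
Remaining pool split over remaining lane-miles 497.2: Thornfield Terminal 980.7051 → $980.71; Pioneer Corridor 883.2157 → $883.22; Hillcrest Reservoir 717.2899 → $717.29; East Greenway 628.8392 → $628.84.
Rounding difference −$0.01 applied to Thornfield Terminal → $980.70.

Thornfield Terminal: $980.70 · Pioneer Corridor: $883.22 · Hillcrest Reservoir: $717.29 · Granite Interchange: $100.00 · Meridian Pavilion: $360.00 · East Greenway: $628.84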